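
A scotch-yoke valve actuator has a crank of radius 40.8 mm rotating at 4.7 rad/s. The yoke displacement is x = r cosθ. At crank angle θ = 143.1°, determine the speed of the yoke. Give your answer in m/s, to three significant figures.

0.115

ω = 4.7 rad/s
x = r cosθ ⇒ ẋ = −rω sinθ.
|v| = rω|sinθ| = 0.0408·4.7·|sin 143.1°| = 0.11514 m/s.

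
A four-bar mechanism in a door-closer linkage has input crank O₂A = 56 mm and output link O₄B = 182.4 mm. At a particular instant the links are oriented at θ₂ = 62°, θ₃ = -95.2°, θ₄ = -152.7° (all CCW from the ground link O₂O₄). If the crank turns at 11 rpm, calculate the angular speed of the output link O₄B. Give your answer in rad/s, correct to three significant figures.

0.162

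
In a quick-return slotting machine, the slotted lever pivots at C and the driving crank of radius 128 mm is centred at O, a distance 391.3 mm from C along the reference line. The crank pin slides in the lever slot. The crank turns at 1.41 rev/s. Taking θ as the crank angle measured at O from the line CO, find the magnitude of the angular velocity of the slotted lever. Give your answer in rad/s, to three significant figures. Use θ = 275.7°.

1.05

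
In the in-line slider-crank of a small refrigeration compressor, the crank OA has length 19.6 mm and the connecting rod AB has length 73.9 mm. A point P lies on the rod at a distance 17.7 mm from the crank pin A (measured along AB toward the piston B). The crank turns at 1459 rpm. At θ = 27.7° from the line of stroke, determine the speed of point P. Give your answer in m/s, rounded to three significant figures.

2.50

ω = 152.8 rad/s.  Crank-pin speed |V_A| = rω = 2.9946 m/s, perpendicular to OA.
Rod angle: sinφ = −(r/L) sinθ ⇒ φ = -7.082°; ω_rod = −rω cosθ/√(L²−r²sin²θ) = -36.154 rad/s.
V_P = V_A + ω_rod × AP, with AP = 0.0177 m along the rod.
Components: V_Px = −rω sinθ − a·ω_rod·sinφ = -1.4709 m/s;  V_Py = rω cosθ + a·ω_rod·cosφ = +2.0164 m/s.
|V_P| = √(V_Px² + V_Py²) = 2.4959 m/s.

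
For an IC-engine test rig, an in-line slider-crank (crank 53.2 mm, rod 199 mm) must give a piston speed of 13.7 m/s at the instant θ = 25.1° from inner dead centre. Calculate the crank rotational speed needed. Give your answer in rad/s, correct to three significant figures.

For an in-line slider-crank, |v_piston| = rω|sinθ|·[1 + r cosθ/√(L² − r² sin²θ)].
With r = 0.0532 m, L = 0.199 m, θ = 25.1°: the bracketed kinematic factor |dx/dθ| = 0.028066 m.
ω = v/|dx/dθ| = 13.7/0.028066 = 488.13 rad/s.

488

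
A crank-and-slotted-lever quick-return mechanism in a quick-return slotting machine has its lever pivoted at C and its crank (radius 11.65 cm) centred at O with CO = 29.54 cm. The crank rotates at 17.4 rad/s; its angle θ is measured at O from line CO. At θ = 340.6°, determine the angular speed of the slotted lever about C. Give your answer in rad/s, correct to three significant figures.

ω = 17.4 rad/s
Crank pin A relative to C: A = (d + r cosθ, r sinθ); lever angle φ = atan2(r sinθ, d + r cosθ).
Differentiating tanφ: φ̇ = rω(d cosθ + r)/(d² + r² + 2dr cosθ).
d² + r² + 2dr cosθ = |CA|² = 0.165754 m²;  d cosθ + r = +0.39513 m.
|ω_lever| = |0.1165·17.4·+0.39513| / 0.165754 = 4.8323 rad/s.

4.83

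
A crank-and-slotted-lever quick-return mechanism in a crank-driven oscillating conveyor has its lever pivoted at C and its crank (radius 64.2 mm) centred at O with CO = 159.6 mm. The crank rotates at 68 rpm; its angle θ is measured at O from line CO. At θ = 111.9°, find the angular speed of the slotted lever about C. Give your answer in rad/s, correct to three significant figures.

0.0973

ω = 7.121 rad/s (from 68 rpm).
Crank pin A relative to C: A = (d + r cosθ, r sinθ); lever angle φ = atan2(r sinθ, d + r cosθ).
Differentiating tanφ: φ̇ = rω(d cosθ + r)/(d² + r² + 2dr cosθ).
d² + r² + 2dr cosθ = |CA|² = 0.0219503 m²;  d cosθ + r = +0.0046711 m.
|ω_lever| = |0.0642·7.121·+0.0046711| / 0.0219503 = 0.097287 rad/s.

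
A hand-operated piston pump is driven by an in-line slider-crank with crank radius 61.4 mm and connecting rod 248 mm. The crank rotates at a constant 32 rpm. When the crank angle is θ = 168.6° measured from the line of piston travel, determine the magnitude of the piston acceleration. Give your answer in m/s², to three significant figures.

0.518

ω = 2π·32/60 = 3.351 rad/s
x(θ) = r cosθ + √(L² − r² sin²θ); with ω constant, a = ω²·d²x/dθ².
d²x/dθ² = −r cosθ − r²(cos2θ)/√u − r⁴ sin²2θ/(4u^{3/2}),  u = L² − r² sin²θ = 0.0613567 m².
Substituting r = 0.0614 m, L = 0.248 m, θ = 168.6°: d²x/dθ² = +0.046123 m.
a = ω²·d²x/dθ² = (3.351)²·(+0.046123) = +0.51794 m/s²;  |a| = 0.51794 m/s².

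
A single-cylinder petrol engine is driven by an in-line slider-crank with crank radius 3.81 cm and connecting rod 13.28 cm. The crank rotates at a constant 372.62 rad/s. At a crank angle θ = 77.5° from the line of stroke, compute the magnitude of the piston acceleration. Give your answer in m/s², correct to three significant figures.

282

ω = 372.6 rad/s
x(θ) = r cosθ + √(L² − r² sin²θ); with ω constant, a = ω²·d²x/dθ².
d²x/dθ² = −r cosθ − r²(cos2θ)/√u − r⁴ sin²2θ/(4u^{3/2}),  u = L² − r² sin²θ = 0.0162522 m².
Substituting r = 0.0381 m, L = 0.1328 m, θ = 77.5°: d²x/dθ² = +0.002028 m.
a = ω²·d²x/dθ² = (372.6)²·(+0.002028) = +281.58 m/s²;  |a| = 281.58 m/s².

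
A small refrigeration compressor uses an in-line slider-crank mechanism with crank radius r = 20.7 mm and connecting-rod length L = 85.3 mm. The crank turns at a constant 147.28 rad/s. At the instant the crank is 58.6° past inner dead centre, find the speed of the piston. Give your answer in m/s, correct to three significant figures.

2.94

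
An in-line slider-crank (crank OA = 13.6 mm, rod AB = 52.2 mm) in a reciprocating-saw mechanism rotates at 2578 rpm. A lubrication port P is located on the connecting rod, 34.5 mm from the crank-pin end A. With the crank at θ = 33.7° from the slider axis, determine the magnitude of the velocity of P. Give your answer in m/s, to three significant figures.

2.55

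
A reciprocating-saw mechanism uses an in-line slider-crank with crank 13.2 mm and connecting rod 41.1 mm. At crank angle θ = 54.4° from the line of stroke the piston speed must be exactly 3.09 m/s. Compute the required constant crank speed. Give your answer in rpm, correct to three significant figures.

For an in-line slider-crank, |v_piston| = rω|sinθ|·[1 + r cosθ/√(L² − r² sin²θ)].
With r = 0.0132 m, L = 0.0411 m, θ = 54.4°: the bracketed kinematic factor |dx/dθ| = 0.012812 m.
ω = v/|dx/dθ| = 3.09/0.012812 = 241.19 rad/s.
N = 60ω/(2π) = 2303.2 rpm.

2300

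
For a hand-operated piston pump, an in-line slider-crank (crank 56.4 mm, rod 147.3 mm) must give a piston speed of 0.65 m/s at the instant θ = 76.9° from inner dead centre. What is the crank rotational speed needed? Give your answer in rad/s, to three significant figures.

10.8

For an in-line slider-crank, |v_piston| = rω|sinθ|·[1 + r cosθ/√(L² − r² sin²θ)].
With r = 0.0564 m, L = 0.1473 m, θ = 76.9°: the bracketed kinematic factor |dx/dθ| = 0.06007 m.
ω = v/|dx/dθ| = 0.65/0.06007 = 10.821 rad/s.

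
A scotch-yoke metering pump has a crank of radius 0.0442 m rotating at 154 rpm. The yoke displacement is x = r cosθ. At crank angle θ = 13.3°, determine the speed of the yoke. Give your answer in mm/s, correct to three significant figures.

164

ω = 16.13 rad/s (from 154 rpm).
x = r cosθ ⇒ ẋ = −rω sinθ.
|v| = rω|sinθ| = 0.0442·16.13·|sin 13.3°| = 0.16398 m/s = 163.98 mm/s.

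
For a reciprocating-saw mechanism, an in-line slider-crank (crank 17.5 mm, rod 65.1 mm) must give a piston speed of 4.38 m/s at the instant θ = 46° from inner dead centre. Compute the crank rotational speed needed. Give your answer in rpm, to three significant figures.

2790

For an in-line slider-crank, |v_piston| = rω|sinθ|·[1 + r cosθ/√(L² − r² sin²θ)].
With r = 0.0175 m, L = 0.0651 m, θ = 46°: the bracketed kinematic factor |dx/dθ| = 0.014984 m.
ω = v/|dx/dθ| = 4.38/0.014984 = 292.3 rad/s.
N = 60ω/(2π) = 2791.3 rpm.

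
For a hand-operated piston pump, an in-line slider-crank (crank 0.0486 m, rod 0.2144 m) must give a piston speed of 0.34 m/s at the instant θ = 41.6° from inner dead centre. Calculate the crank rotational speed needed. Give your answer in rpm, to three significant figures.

For an in-line slider-crank, |v_piston| = rω|sinθ|·[1 + r cosθ/√(L² − r² sin²θ)].
With r = 0.0486 m, L = 0.2144 m, θ = 41.6°: the bracketed kinematic factor |dx/dθ| = 0.037799 m.
ω = v/|dx/dθ| = 0.34/0.037799 = 8.9949 rad/s.
N = 60ω/(2π) = 85.895 rpm.

85.9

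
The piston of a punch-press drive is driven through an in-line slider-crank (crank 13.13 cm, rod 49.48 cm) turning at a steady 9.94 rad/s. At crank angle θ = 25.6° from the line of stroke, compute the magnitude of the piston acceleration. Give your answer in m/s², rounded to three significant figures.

ω = 9.94 rad/s
x(θ) = r cosθ + √(L² − r² sin²θ); with ω constant, a = ω²·d²x/dθ².
d²x/dθ² = −r cosθ − r²(cos2θ)/√u − r⁴ sin²2θ/(4u^{3/2}),  u = L² − r² sin²θ = 0.241608 m².
Substituting r = 0.1313 m, L = 0.4948 m, θ = 25.6°: d²x/dθ² = -0.14077 m.
a = ω²·d²x/dθ² = (9.94)²·(-0.14077) = -13.908 m/s²;  |a| = 13.908 m/s².

13.9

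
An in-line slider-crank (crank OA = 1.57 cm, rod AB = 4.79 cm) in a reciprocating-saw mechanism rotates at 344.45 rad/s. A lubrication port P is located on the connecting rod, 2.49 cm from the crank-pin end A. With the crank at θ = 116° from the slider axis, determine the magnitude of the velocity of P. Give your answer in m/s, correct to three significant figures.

ω = 344.4 rad/s.  Crank-pin speed |V_A| = rω = 5.4079 m/s, perpendicular to OA.
Rod angle: sinφ = −(r/L) sinθ ⇒ φ = -17.133°; ω_rod = −rω cosθ/√(L²−r²sin²θ) = +51.79 rad/s.
V_P = V_A + ω_rod × AP, with AP = 0.0249 m along the rod.
Components: V_Px = −rω sinθ − a·ω_rod·sinφ = -4.4807 m/s;  V_Py = rω cosθ + a·ω_rod·cosφ = -1.1383 m/s.
|V_P| = √(V_Px² + V_Py²) = 4.623 m/s.

4.62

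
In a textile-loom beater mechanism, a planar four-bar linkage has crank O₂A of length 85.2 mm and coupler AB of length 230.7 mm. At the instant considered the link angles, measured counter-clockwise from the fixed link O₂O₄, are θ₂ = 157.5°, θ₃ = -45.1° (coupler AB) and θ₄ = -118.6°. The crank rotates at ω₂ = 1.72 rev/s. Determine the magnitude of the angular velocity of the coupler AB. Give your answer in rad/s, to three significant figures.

ω₂ = 10.81 rad/s (from 1.72 rev/s).
Differentiating the loop-closure r₂e^{iθ₂}+r₃e^{iθ₃}=r₁+r₄e^{iθ₄} gives r₂ω₂e^{iθ₂}+r₃ω₃e^{iθ₃}=r₄ω₄e^{iθ₄}.
Eliminating the other unknown: ω₃ = r₂ω₂ sin(θ₄−θ₂) / [r₃ sin(θ₃−θ₄)].
Numerator sine = +0.99434; denominator sine = +0.95882.
Result = 0.0852·10.81·(+0.99434) / (0.2307·(+0.95882)) = +4.139 rad/s; magnitude 4.139 rad/s.

4.14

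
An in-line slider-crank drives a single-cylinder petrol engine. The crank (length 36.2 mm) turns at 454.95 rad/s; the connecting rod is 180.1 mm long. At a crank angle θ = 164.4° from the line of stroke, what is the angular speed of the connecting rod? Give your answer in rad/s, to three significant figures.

ω = 454.9 rad/s
The rod makes angle φ with the slider axis where L sinφ = r sinθ; differentiating, L cosφ·φ̇ = r ω cosθ.
L cosφ = √(L² − r² sin²θ) = 0.17984 m.
|ω_rod| = r ω |cosθ| / √(L² − r² sin²θ) = 0.0362·454.9·0.96316/0.17984 = 88.205 rad/s.

88.2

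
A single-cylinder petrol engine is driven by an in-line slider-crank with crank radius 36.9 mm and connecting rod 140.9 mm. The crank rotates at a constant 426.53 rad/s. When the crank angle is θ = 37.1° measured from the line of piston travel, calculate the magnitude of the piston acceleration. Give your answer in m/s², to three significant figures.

ω = 426.5 rad/s
x(θ) = r cosθ + √(L² − r² sin²θ); with ω constant, a = ω²·d²x/dθ².
d²x/dθ² = −r cosθ − r²(cos2θ)/√u − r⁴ sin²2θ/(4u^{3/2}),  u = L² − r² sin²θ = 0.0193574 m².
Substituting r = 0.0369 m, L = 0.1409 m, θ = 37.1°: d²x/dθ² = -0.032255 m.
a = ω²·d²x/dθ² = (426.5)²·(-0.032255) = -5868.1 m/s²;  |a| = 5868.1 m/s².

5870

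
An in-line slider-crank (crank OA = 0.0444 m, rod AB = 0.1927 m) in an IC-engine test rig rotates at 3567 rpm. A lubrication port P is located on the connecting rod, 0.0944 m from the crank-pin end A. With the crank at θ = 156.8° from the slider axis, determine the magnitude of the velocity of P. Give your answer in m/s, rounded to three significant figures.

ω = 373.5 rad/s.  Crank-pin speed |V_A| = rω = 16.585 m/s, perpendicular to OA.
Rod angle: sinφ = −(r/L) sinθ ⇒ φ = -5.208°; ω_rod = −rω cosθ/√(L²−r²sin²θ) = +79.434 rad/s.
V_P = V_A + ω_rod × AP, with AP = 0.0944 m along the rod.
Components: V_Px = −rω sinθ − a·ω_rod·sinφ = -5.8529 m/s;  V_Py = rω cosθ + a·ω_rod·cosφ = -7.7762 m/s.
|V_P| = √(V_Px² + V_Py²) = 9.7327 m/s.

9.73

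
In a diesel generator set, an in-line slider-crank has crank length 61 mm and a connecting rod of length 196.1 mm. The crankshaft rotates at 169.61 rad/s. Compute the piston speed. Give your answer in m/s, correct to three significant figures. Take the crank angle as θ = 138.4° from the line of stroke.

ω = 169.6 rad/s
For an in-line slider-crank, x = r cosθ + √(L² − r² sin²θ), so v = −rω sinθ·[1 + r cosθ/√(L² − r² sin²θ)].
With r = 0.061 m, L = 0.1961 m, θ = 138.4°: √(L² − r² sin²θ) = 0.19187 m.
v = −0.061·169.6·0.66393·[1 + 0.061·-0.74780/0.19187] = -5.2361 m/s.
|v| = 5.2361 m/s.

5.24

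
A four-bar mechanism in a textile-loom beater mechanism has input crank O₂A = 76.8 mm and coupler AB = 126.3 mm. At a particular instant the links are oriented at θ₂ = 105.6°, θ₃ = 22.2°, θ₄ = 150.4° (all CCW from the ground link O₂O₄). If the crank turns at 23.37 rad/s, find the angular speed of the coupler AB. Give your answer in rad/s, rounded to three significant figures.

12.7

ω₂ = 23.37 rad/s
Differentiating the loop-closure r₂e^{iθ₂}+r₃e^{iθ₃}=r₁+r₄e^{iθ₄} gives r₂ω₂e^{iθ₂}+r₃ω₃e^{iθ₃}=r₄ω₄e^{iθ₄}.
Eliminating the other unknown: ω₃ = r₂ω₂ sin(θ₄−θ₂) / [r₃ sin(θ₃−θ₄)].
Numerator sine = +0.70463; denominator sine = -0.78586.
Result = 0.0768·23.37·(+0.70463) / (0.1263·(-0.78586)) = -12.742 rad/s; magnitude 12.742 rad/s.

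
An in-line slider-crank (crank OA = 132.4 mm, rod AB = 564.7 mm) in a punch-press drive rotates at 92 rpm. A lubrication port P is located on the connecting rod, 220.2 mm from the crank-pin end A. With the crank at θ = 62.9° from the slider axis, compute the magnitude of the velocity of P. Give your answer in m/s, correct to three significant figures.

1.24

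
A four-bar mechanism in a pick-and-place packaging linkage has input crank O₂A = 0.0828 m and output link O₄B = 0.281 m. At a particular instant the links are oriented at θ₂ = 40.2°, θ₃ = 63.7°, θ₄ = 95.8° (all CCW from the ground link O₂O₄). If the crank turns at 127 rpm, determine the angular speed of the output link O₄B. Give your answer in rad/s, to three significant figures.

ω₂ = 13.3 rad/s (from 127 rpm).
Differentiating the loop-closure r₂e^{iθ₂}+r₃e^{iθ₃}=r₁+r₄e^{iθ₄} gives r₂ω₂e^{iθ₂}+r₃ω₃e^{iθ₃}=r₄ω₄e^{iθ₄}.
Eliminating the other unknown: ω₄ = r₂ω₂ sin(θ₂−θ₃) / [r₄ sin(θ₄−θ₃)].
Numerator sine = -0.39875; denominator sine = +0.53140.
Result = 0.0828·13.3·(-0.39875) / (0.281·(+0.53140)) = -2.9406 rad/s; magnitude 2.9406 rad/s.

2.94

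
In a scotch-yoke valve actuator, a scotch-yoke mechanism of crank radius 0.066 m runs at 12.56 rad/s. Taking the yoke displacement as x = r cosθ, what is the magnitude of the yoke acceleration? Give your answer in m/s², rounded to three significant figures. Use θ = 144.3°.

8.46

ω = 12.56 rad/s
x = r cosθ ⇒ ẍ = −rω² cosθ (ω constant).
|a| = rω²|cosθ| = 0.066·(12.56)²·|cos 144.3°| = 8.4552 m/s².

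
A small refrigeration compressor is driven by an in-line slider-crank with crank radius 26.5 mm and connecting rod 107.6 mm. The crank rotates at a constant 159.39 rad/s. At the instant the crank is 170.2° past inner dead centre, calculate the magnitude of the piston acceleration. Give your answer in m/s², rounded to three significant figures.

ω = 159.4 rad/s
x(θ) = r cosθ + √(L² − r² sin²θ); with ω constant, a = ω²·d²x/dθ².
d²x/dθ² = −r cosθ − r²(cos2θ)/√u − r⁴ sin²2θ/(4u^{3/2}),  u = L² − r² sin²θ = 0.0115574 m².
Substituting r = 0.0265 m, L = 0.1076 m, θ = 170.2°: d²x/dθ² = +0.019948 m.
a = ω²·d²x/dθ² = (159.4)²·(+0.019948) = +506.79 m/s²;  |a| = 506.79 m/s².

507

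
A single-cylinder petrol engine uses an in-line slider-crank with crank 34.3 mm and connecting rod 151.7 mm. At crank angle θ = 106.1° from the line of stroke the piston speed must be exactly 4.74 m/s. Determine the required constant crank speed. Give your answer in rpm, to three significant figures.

For an in-line slider-crank, |v_piston| = rω|sinθ|·[1 + r cosθ/√(L² − r² sin²θ)].
With r = 0.0343 m, L = 0.1517 m, θ = 106.1°: the bracketed kinematic factor |dx/dθ| = 0.030838 m.
ω = v/|dx/dθ| = 4.74/0.030838 = 153.71 rad/s.
N = 60ω/(2π) = 1467.8 rpm.

1470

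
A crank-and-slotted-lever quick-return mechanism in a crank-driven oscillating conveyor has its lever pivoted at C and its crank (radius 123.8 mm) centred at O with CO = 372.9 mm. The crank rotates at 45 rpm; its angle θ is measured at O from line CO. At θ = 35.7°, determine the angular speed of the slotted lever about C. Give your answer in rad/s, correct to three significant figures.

ω = 4.712 rad/s (from 45 rpm).
Crank pin A relative to C: A = (d + r cosθ, r sinθ); lever angle φ = atan2(r sinθ, d + r cosθ).
Differentiating tanφ: φ̇ = rω(d cosθ + r)/(d² + r² + 2dr cosθ).
d² + r² + 2dr cosθ = |CA|² = 0.229361 m²;  d cosθ + r = +0.42663 m.
|ω_lever| = |0.1238·4.712·+0.42663| / 0.229361 = 1.0852 rad/s.

1.09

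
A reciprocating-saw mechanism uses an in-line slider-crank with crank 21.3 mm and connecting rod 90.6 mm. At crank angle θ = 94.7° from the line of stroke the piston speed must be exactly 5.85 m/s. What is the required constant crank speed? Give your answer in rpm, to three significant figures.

2680

For an in-line slider-crank, |v_piston| = rω|sinθ|·[1 + r cosθ/√(L² − r² sin²θ)].
With r = 0.0213 m, L = 0.0906 m, θ = 94.7°: the bracketed kinematic factor |dx/dθ| = 0.020808 m.
ω = v/|dx/dθ| = 5.85/0.020808 = 281.15 rad/s.
N = 60ω/(2π) = 2684.7 rpm.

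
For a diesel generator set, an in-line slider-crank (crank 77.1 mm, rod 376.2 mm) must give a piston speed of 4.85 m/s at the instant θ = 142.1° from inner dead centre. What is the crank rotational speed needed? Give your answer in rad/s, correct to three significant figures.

For an in-line slider-crank, |v_piston| = rω|sinθ|·[1 + r cosθ/√(L² − r² sin²θ)].
With r = 0.0771 m, L = 0.3762 m, θ = 142.1°: the bracketed kinematic factor |dx/dθ| = 0.039641 m.
ω = v/|dx/dθ| = 4.85/0.039641 = 122.35 rad/s.

122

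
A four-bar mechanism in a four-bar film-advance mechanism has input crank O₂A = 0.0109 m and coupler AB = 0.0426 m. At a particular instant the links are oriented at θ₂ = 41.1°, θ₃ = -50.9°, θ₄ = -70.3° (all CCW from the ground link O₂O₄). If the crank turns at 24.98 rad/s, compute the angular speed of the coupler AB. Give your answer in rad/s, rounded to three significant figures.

17.9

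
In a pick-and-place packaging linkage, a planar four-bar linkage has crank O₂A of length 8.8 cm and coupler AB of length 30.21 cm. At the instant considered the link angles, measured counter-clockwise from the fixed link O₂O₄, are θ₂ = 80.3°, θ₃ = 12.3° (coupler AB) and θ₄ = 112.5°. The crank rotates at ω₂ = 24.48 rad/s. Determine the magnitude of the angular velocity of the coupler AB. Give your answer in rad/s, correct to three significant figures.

3.86

ω₂ = 24.48 rad/s
Differentiating the loop-closure r₂e^{iθ₂}+r₃e^{iθ₃}=r₁+r₄e^{iθ₄} gives r₂ω₂e^{iθ₂}+r₃ω₃e^{iθ₃}=r₄ω₄e^{iθ₄}.
Eliminating the other unknown: ω₃ = r₂ω₂ sin(θ₄−θ₂) / [r₃ sin(θ₃−θ₄)].
Numerator sine = +0.53288; denominator sine = -0.98420.
Result = 0.088·24.48·(+0.53288) / (0.3021·(-0.98420)) = -3.8609 rad/s; magnitude 3.8609 rad/s.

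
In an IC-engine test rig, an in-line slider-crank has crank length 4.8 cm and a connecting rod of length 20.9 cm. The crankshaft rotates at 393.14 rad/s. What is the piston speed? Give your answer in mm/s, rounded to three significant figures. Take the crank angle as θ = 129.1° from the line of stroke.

ω = 393.1 rad/s
For an in-line slider-crank, x = r cosθ + √(L² − r² sin²θ), so v = −rω sinθ·[1 + r cosθ/√(L² − r² sin²θ)].
With r = 0.048 m, L = 0.209 m, θ = 129.1°: √(L² − r² sin²θ) = 0.20565 m.
v = −0.048·393.1·0.77605·[1 + 0.048·-0.63068/0.20565] = -12.489 m/s.
|v| = 12.489 m/s = 12489 mm/s.

12500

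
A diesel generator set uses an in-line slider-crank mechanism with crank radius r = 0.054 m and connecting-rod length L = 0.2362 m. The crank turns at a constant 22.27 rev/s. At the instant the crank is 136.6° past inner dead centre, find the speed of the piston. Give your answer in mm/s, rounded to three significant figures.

4320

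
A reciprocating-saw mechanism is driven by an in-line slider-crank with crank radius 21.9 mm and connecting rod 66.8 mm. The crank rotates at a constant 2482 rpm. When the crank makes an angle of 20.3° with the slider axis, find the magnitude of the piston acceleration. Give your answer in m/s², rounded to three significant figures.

ω = 2π·2482/60 = 259.9 rad/s
x(θ) = r cosθ + √(L² − r² sin²θ); with ω constant, a = ω²·d²x/dθ².
d²x/dθ² = −r cosθ − r²(cos2θ)/√u − r⁴ sin²2θ/(4u^{3/2}),  u = L² − r² sin²θ = 0.00440451 m².
Substituting r = 0.0219 m, L = 0.0668 m, θ = 20.3°: d²x/dθ² = -0.02611 m.
a = ω²·d²x/dθ² = (259.9)²·(-0.02611) = -1763.9 m/s²;  |a| = 1763.9 m/s².

1760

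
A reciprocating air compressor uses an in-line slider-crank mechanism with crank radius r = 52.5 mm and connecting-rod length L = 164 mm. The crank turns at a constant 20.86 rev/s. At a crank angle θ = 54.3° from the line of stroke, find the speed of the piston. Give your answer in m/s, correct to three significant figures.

ω = 2π·20.9 = 131.1 rad/s
For an in-line slider-crank, x = r cosθ + √(L² − r² sin²θ), so v = −rω sinθ·[1 + r cosθ/√(L² − r² sin²θ)].
With r = 0.0525 m, L = 0.164 m, θ = 54.3°: √(L² − r² sin²θ) = 0.15836 m.
v = −0.0525·131.1·0.81208·[1 + 0.0525·0.58354/0.15836] = -6.669 m/s.
|v| = 6.669 m/s.

6.67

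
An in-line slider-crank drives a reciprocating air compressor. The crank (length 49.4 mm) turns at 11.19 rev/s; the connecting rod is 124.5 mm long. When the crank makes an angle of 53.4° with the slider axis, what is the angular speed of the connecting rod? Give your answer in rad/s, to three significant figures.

17.5

ω = 70.31 rad/s (converted from 11.19 rev/s).
The rod makes angle φ with the slider axis where L sinφ = r sinθ; differentiating, L cosφ·φ̇ = r ω cosθ.
L cosφ = √(L² − r² sin²θ) = 0.11801 m.
|ω_rod| = r ω |cosθ| / √(L² − r² sin²θ) = 0.0494·70.31·0.59622/0.11801 = 17.547 rad/s.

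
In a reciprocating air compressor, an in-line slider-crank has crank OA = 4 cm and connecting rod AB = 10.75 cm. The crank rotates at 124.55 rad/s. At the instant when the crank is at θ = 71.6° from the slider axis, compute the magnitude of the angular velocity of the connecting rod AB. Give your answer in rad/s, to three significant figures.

ω = 124.5 rad/s
The rod makes angle φ with the slider axis where L sinφ = r sinθ; differentiating, L cosφ·φ̇ = r ω cosθ.
L cosφ = √(L² − r² sin²θ) = 0.10058 m.
|ω_rod| = r ω |cosθ| / √(L² − r² sin²θ) = 0.04·124.5·0.31565/0.10058 = 15.635 rad/s.

15.6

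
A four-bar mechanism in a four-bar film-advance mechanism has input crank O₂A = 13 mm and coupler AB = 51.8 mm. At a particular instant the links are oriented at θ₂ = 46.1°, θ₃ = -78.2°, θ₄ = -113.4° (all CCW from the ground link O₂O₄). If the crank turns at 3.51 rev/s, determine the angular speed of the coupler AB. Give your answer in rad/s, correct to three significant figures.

3.36

ω₂ = 22.05 rad/s (from 3.51 rev/s).
Differentiating the loop-closure r₂e^{iθ₂}+r₃e^{iθ₃}=r₁+r₄e^{iθ₄} gives r₂ω₂e^{iθ₂}+r₃ω₃e^{iθ₃}=r₄ω₄e^{iθ₄}.
Eliminating the other unknown: ω₃ = r₂ω₂ sin(θ₄−θ₂) / [r₃ sin(θ₃−θ₄)].
Numerator sine = -0.35021; denominator sine = +0.57643.
Result = 0.013·22.05·(-0.35021) / (0.0518·(+0.57643)) = -3.3626 rad/s; magnitude 3.3626 rad/s.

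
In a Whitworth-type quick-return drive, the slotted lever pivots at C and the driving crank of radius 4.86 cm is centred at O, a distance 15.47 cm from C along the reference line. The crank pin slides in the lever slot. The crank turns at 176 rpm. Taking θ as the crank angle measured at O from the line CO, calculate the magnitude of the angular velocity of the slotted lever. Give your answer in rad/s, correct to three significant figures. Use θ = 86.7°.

1.90

ω = 18.43 rad/s (from 176 rpm).
Crank pin A relative to C: A = (d + r cosθ, r sinθ); lever angle φ = atan2(r sinθ, d + r cosθ).
Differentiating tanφ: φ̇ = rω(d cosθ + r)/(d² + r² + 2dr cosθ).
d² + r² + 2dr cosθ = |CA|² = 0.0271596 m²;  d cosθ + r = +0.057505 m.
|ω_lever| = |0.0486·18.43·+0.057505| / 0.0271596 = 1.8965 rad/s.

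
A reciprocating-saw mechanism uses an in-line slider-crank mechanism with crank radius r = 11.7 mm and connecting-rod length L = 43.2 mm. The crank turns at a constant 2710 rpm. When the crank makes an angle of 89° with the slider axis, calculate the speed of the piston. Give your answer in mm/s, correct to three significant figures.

ω = 2π·2710/60 = 283.8 rad/s
For an in-line slider-crank, x = r cosθ + √(L² − r² sin²θ), so v = −rω sinθ·[1 + r cosθ/√(L² − r² sin²θ)].
With r = 0.0117 m, L = 0.0432 m, θ = 89°: √(L² − r² sin²θ) = 0.041586 m.
v = −0.0117·283.8·0.99985·[1 + 0.0117·0.01745/0.041586] = -3.3361 m/s.
|v| = 3.3361 m/s = 3336.1 mm/s.

3340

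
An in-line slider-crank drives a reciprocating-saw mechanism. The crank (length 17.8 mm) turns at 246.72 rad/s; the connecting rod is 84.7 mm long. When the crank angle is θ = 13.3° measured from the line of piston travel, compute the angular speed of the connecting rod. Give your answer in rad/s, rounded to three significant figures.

50.5

ω = 246.7 rad/s
The rod makes angle φ with the slider axis where L sinφ = r sinθ; differentiating, L cosφ·φ̇ = r ω cosθ.
L cosφ = √(L² − r² sin²θ) = 0.084601 m.
|ω_rod| = r ω |cosθ| / √(L² − r² sin²θ) = 0.0178·246.7·0.97318/0.084601 = 50.517 rad/s.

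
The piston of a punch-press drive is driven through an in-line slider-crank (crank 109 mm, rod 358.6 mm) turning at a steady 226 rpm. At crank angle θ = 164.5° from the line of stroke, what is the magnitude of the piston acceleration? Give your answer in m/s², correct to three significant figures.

ω = 2π·226/60 = 23.67 rad/s
x(θ) = r cosθ + √(L² − r² sin²θ); with ω constant, a = ω²·d²x/dθ².
d²x/dθ² = −r cosθ − r²(cos2θ)/√u − r⁴ sin²2θ/(4u^{3/2}),  u = L² − r² sin²θ = 0.127745 m².
Substituting r = 0.109 m, L = 0.3586 m, θ = 164.5°: d²x/dθ² = +0.076337 m.
a = ω²·d²x/dθ² = (23.67)²·(+0.076337) = +42.757 m/s²;  |a| = 42.757 m/s².

42.8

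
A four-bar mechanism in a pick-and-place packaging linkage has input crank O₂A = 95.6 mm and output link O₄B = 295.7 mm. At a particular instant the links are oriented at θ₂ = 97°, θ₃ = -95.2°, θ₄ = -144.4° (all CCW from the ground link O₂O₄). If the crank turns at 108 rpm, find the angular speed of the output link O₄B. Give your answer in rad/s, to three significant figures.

1.02

ω₂ = 11.31 rad/s (from 108 rpm).
Differentiating the loop-closure r₂e^{iθ₂}+r₃e^{iθ₃}=r₁+r₄e^{iθ₄} gives r₂ω₂e^{iθ₂}+r₃ω₃e^{iθ₃}=r₄ω₄e^{iθ₄}.
Eliminating the other unknown: ω₄ = r₂ω₂ sin(θ₂−θ₃) / [r₄ sin(θ₄−θ₃)].
Numerator sine = -0.21132; denominator sine = -0.75700.
Result = 0.0956·11.31·(-0.21132) / (0.2957·(-0.75700)) = +1.0207 rad/s; magnitude 1.0207 rad/s.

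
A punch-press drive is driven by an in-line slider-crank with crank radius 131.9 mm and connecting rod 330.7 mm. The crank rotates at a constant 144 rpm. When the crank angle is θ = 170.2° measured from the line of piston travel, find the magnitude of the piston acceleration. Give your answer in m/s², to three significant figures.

18.2

ω = 2π·144/60 = 15.08 rad/s
x(θ) = r cosθ + √(L² − r² sin²θ); with ω constant, a = ω²·d²x/dθ².
d²x/dθ² = −r cosθ − r²(cos2θ)/√u − r⁴ sin²2θ/(4u^{3/2}),  u = L² − r² sin²θ = 0.108858 m².
Substituting r = 0.1319 m, L = 0.3307 m, θ = 170.2°: d²x/dθ² = +0.080063 m.
a = ω²·d²x/dθ² = (15.08)²·(+0.080063) = +18.206 m/s²;  |a| = 18.206 m/s².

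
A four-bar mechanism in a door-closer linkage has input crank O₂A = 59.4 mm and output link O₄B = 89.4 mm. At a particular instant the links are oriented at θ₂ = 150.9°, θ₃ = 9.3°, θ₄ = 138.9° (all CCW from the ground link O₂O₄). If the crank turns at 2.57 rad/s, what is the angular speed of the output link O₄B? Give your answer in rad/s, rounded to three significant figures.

ω₂ = 2.57 rad/s
Differentiating the loop-closure r₂e^{iθ₂}+r₃e^{iθ₃}=r₁+r₄e^{iθ₄} gives r₂ω₂e^{iθ₂}+r₃ω₃e^{iθ₃}=r₄ω₄e^{iθ₄}.
Eliminating the other unknown: ω₄ = r₂ω₂ sin(θ₂−θ₃) / [r₄ sin(θ₄−θ₃)].
Numerator sine = +0.62115; denominator sine = +0.77051.
Result = 0.0594·2.57·(+0.62115) / (0.0894·(+0.77051)) = +1.3766 rad/s; magnitude 1.3766 rad/s.

1.38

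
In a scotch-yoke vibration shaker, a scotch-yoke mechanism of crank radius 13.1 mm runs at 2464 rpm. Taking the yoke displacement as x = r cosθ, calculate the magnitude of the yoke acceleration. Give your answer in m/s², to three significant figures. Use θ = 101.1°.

ω = 258 rad/s (from 2464 rpm).
x = r cosθ ⇒ ẍ = −rω² cosθ (ω constant).
|a| = rω²|cosθ| = 0.0131·(258)²·|cos 101.1°| = 167.92 m/s².

168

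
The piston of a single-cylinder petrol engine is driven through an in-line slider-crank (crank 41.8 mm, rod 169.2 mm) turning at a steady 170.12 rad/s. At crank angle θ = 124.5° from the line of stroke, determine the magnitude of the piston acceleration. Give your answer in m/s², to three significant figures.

790

ω = 170.1 rad/s
x(θ) = r cosθ + √(L² − r² sin²θ); with ω constant, a = ω²·d²x/dθ².
d²x/dθ² = −r cosθ − r²(cos2θ)/√u − r⁴ sin²2θ/(4u^{3/2}),  u = L² − r² sin²θ = 0.0274419 m².
Substituting r = 0.0418 m, L = 0.1692 m, θ = 124.5°: d²x/dθ² = +0.027309 m.
a = ω²·d²x/dθ² = (170.1)²·(+0.027309) = +790.35 m/s²;  |a| = 790.35 m/s².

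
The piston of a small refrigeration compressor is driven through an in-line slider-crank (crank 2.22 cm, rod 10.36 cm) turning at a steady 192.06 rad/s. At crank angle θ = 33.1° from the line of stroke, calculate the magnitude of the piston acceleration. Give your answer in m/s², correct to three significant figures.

759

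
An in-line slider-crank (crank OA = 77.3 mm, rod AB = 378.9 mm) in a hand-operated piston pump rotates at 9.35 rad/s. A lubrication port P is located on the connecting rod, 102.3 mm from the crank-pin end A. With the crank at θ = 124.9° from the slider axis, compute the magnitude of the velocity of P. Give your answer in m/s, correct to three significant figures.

ω = 9.35 rad/s.  Crank-pin speed |V_A| = rω = 0.72275 m/s, perpendicular to OA.
Rod angle: sinφ = −(r/L) sinθ ⇒ φ = -9.632°; ω_rod = −rω cosθ/√(L²−r²sin²θ) = +1.107 rad/s.
V_P = V_A + ω_rod × AP, with AP = 0.1023 m along the rod.
Components: V_Px = −rω sinθ − a·ω_rod·sinφ = -0.57382 m/s;  V_Py = rω cosθ + a·ω_rod·cosφ = -0.30187 m/s.
|V_P| = √(V_Px² + V_Py²) = 0.64838 m/s.

0.648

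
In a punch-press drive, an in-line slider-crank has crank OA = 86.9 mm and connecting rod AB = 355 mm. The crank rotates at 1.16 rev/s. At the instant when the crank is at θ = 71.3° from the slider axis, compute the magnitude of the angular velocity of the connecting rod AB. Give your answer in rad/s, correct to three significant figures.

ω = 7.288 rad/s (converted from 1.16 rev/s).
The rod makes angle φ with the slider axis where L sinφ = r sinθ; differentiating, L cosφ·φ̇ = r ω cosθ.
L cosφ = √(L² − r² sin²θ) = 0.34533 m.
|ω_rod| = r ω |cosθ| / √(L² − r² sin²θ) = 0.0869·7.288·0.32061/0.34533 = 0.58804 rad/s.

0.588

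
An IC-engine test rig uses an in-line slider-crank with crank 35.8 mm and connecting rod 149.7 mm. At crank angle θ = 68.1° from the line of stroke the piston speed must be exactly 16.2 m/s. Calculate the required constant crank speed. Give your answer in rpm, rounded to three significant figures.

4270

For an in-line slider-crank, |v_piston| = rω|sinθ|·[1 + r cosθ/√(L² − r² sin²θ)].
With r = 0.0358 m, L = 0.1497 m, θ = 68.1°: the bracketed kinematic factor |dx/dθ| = 0.036255 m.
ω = v/|dx/dθ| = 16.2/0.036255 = 446.83 rad/s.
N = 60ω/(2π) = 4266.9 rpm.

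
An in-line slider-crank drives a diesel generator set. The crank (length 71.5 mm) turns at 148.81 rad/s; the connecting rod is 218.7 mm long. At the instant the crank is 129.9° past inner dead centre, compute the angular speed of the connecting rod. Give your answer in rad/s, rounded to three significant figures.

ω = 148.8 rad/s
The rod makes angle φ with the slider axis where L sinφ = r sinθ; differentiating, L cosφ·φ̇ = r ω cosθ.
L cosφ = √(L² − r² sin²θ) = 0.21171 m.
|ω_rod| = r ω |cosθ| / √(L² − r² sin²θ) = 0.0715·148.8·0.64145/0.21171 = 32.237 rad/s.

32.2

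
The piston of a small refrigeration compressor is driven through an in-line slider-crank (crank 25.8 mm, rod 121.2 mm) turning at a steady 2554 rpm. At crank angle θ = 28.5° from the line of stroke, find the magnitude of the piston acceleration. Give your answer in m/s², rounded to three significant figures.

1840

ω = 2π·2554/60 = 267.5 rad/s
x(θ) = r cosθ + √(L² − r² sin²θ); with ω constant, a = ω²·d²x/dθ².
d²x/dθ² = −r cosθ − r²(cos2θ)/√u − r⁴ sin²2θ/(4u^{3/2}),  u = L² − r² sin²θ = 0.0145379 m².
Substituting r = 0.0258 m, L = 0.1212 m, θ = 28.5°: d²x/dθ² = -0.025725 m.
a = ω²·d²x/dθ² = (267.5)²·(-0.025725) = -1840.1 m/s²;  |a| = 1840.1 m/s².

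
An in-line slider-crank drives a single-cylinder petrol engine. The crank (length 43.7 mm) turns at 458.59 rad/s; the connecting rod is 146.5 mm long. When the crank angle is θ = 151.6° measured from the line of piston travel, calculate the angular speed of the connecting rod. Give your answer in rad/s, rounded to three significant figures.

122

ω = 458.6 rad/s
The rod makes angle φ with the slider axis where L sinφ = r sinθ; differentiating, L cosφ·φ̇ = r ω cosθ.
L cosφ = √(L² − r² sin²θ) = 0.14502 m.
|ω_rod| = r ω |cosθ| / √(L² − r² sin²θ) = 0.0437·458.6·0.87965/0.14502 = 121.56 rad/s.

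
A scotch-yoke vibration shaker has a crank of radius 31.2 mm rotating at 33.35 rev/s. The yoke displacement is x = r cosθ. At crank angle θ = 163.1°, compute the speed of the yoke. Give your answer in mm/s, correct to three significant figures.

1900

ω = 209.5 rad/s (from 33.35 rev/s).
x = r cosθ ⇒ ẋ = −rω sinθ.
|v| = rω|sinθ| = 0.0312·209.5·|sin 163.1°| = 1.9005 m/s = 1900.5 mm/s.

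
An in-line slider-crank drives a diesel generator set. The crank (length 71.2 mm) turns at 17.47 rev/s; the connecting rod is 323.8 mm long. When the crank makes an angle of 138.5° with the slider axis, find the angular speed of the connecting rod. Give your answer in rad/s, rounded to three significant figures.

18.3

ω = 109.8 rad/s (converted from 17.47 rev/s).
The rod makes angle φ with the slider axis where L sinφ = r sinθ; differentiating, L cosφ·φ̇ = r ω cosθ.
L cosφ = √(L² − r² sin²θ) = 0.32034 m.
|ω_rod| = r ω |cosθ| / √(L² − r² sin²θ) = 0.0712·109.8·0.74896/0.32034 = 18.272 rad/s.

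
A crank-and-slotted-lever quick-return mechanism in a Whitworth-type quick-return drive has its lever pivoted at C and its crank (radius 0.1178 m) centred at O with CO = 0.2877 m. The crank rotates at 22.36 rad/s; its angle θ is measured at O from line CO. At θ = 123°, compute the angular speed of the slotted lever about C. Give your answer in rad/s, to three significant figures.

ω = 22.36 rad/s
Crank pin A relative to C: A = (d + r cosθ, r sinθ); lever angle φ = atan2(r sinθ, d + r cosθ).
Differentiating tanφ: φ̇ = rω(d cosθ + r)/(d² + r² + 2dr cosθ).
d² + r² + 2dr cosθ = |CA|² = 0.0597313 m²;  d cosθ + r = -0.038893 m.
|ω_lever| = |0.1178·22.36·-0.038893| / 0.0597313 = 1.7151 rad/s.

1.72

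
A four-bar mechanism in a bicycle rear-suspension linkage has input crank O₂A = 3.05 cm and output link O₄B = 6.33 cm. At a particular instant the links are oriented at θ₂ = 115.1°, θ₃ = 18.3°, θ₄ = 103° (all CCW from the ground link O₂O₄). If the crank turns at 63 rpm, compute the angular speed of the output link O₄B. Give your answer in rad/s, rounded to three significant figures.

ω₂ = 6.597 rad/s (from 63 rpm).
Differentiating the loop-closure r₂e^{iθ₂}+r₃e^{iθ₃}=r₁+r₄e^{iθ₄} gives r₂ω₂e^{iθ₂}+r₃ω₃e^{iθ₃}=r₄ω₄e^{iθ₄}.
Eliminating the other unknown: ω₄ = r₂ω₂ sin(θ₂−θ₃) / [r₄ sin(θ₄−θ₃)].
Numerator sine = +0.99297; denominator sine = +0.99572.
Result = 0.0305·6.597·(+0.99297) / (0.0633·(+0.99572)) = +3.17 rad/s; magnitude 3.17 rad/s.

3.17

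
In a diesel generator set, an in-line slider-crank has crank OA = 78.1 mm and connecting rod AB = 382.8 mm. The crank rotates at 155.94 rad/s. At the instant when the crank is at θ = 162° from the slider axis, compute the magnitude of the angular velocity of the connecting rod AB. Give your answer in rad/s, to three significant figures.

ω = 155.9 rad/s
The rod makes angle φ with the slider axis where L sinφ = r sinθ; differentiating, L cosφ·φ̇ = r ω cosθ.
L cosφ = √(L² − r² sin²θ) = 0.38204 m.
|ω_rod| = r ω |cosθ| / √(L² − r² sin²θ) = 0.0781·155.9·0.95106/0.38204 = 30.319 rad/s.

30.3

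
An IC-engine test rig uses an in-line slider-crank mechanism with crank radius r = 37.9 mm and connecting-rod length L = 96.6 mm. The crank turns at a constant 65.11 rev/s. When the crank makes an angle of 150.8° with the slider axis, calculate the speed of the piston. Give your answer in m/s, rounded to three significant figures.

4.92

ω = 2π·65.1 = 409.1 rad/s
For an in-line slider-crank, x = r cosθ + √(L² − r² sin²θ), so v = −rω sinθ·[1 + r cosθ/√(L² − r² sin²θ)].
With r = 0.0379 m, L = 0.0966 m, θ = 150.8°: √(L² − r² sin²θ) = 0.094814 m.
v = −0.0379·409.1·0.48786·[1 + 0.0379·-0.87292/0.094814] = -4.9248 m/s.
|v| = 4.9248 m/s.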